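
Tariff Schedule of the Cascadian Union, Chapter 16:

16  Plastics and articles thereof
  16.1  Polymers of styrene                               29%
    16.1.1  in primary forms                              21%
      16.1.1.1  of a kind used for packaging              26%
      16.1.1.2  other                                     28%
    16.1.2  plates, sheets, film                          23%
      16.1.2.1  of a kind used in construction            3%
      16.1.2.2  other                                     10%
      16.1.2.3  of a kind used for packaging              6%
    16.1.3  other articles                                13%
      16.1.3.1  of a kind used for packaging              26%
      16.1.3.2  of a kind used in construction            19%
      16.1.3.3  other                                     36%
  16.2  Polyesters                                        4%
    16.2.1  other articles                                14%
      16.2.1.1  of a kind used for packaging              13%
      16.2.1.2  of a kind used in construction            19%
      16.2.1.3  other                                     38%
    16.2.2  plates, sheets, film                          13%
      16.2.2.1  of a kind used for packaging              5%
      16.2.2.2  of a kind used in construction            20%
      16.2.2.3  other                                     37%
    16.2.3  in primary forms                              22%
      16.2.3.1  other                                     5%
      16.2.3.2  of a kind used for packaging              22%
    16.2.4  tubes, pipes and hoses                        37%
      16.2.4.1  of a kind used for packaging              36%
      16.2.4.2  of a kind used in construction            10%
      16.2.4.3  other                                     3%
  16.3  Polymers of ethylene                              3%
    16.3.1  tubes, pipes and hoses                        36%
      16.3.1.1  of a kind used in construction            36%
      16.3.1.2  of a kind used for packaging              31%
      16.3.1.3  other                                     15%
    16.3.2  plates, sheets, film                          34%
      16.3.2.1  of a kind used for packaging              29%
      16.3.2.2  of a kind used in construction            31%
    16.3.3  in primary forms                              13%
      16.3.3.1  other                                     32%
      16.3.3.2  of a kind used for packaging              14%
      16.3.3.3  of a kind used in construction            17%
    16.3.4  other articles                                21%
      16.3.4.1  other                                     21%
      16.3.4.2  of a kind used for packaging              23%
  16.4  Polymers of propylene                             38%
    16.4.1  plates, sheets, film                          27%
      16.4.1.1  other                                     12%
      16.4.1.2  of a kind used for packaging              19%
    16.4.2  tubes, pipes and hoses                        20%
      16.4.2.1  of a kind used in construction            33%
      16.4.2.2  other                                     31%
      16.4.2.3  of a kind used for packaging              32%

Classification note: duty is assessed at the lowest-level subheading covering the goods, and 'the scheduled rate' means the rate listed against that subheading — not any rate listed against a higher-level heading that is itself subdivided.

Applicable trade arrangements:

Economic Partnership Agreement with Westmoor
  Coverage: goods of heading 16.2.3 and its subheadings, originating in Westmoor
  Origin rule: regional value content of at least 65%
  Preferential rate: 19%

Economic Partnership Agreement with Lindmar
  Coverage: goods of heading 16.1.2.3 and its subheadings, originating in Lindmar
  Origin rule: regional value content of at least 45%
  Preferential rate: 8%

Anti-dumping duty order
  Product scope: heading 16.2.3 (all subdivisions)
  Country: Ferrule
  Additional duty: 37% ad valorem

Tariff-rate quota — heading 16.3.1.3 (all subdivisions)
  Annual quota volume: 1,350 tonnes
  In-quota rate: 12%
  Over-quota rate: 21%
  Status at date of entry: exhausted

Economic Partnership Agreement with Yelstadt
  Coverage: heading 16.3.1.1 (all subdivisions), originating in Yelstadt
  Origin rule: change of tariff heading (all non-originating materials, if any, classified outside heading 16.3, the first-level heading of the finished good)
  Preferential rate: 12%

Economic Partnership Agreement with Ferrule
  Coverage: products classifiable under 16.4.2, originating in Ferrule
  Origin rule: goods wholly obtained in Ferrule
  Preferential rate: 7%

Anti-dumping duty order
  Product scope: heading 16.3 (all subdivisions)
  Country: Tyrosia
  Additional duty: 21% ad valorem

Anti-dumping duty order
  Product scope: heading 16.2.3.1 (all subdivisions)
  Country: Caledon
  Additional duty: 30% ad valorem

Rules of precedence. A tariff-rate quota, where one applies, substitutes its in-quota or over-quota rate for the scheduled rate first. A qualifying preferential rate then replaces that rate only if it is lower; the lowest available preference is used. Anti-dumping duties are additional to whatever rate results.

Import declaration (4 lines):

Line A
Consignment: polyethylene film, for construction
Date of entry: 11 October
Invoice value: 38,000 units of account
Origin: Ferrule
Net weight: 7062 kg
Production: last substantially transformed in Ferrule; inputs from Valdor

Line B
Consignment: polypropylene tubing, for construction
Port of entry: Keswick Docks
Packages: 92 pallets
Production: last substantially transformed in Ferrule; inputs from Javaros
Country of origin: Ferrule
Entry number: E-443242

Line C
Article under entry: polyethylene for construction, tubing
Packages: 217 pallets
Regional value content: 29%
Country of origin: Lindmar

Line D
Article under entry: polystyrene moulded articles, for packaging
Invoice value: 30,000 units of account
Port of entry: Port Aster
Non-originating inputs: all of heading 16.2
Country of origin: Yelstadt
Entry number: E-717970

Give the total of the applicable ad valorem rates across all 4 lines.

Line A: polyethylene → 16.3; film → 16.3.2; for construction → 16.3.2.2. Scheduled 31%. Ferrule agreement on 16.4.2: 16.3.2.2 not covered. → 31%.
Line B: polypropylene → 16.4; tubing → 16.4.2; for construction → 16.4.2.1. Scheduled 33%. Ferrule agreement on 16.4.2: not wholly obtained. → 33%.
Line C: polyethylene → 16.3; tubing → 16.3.1; for construction → 16.3.1.1. Scheduled 36%. Lindmar agreement on 16.1.2.3: 16.3.1.1 not covered. → 36%.
Line D: polystyrene → 16.1; moulded articles → 16.1.3; for packaging → 16.1.3.1. Scheduled 26%. Yelstadt agreement on 16.3.1.1: 16.1.3.1 not covered. → 26%.
Sum: 31% + 33% + 36% + 26% = 126%.

126%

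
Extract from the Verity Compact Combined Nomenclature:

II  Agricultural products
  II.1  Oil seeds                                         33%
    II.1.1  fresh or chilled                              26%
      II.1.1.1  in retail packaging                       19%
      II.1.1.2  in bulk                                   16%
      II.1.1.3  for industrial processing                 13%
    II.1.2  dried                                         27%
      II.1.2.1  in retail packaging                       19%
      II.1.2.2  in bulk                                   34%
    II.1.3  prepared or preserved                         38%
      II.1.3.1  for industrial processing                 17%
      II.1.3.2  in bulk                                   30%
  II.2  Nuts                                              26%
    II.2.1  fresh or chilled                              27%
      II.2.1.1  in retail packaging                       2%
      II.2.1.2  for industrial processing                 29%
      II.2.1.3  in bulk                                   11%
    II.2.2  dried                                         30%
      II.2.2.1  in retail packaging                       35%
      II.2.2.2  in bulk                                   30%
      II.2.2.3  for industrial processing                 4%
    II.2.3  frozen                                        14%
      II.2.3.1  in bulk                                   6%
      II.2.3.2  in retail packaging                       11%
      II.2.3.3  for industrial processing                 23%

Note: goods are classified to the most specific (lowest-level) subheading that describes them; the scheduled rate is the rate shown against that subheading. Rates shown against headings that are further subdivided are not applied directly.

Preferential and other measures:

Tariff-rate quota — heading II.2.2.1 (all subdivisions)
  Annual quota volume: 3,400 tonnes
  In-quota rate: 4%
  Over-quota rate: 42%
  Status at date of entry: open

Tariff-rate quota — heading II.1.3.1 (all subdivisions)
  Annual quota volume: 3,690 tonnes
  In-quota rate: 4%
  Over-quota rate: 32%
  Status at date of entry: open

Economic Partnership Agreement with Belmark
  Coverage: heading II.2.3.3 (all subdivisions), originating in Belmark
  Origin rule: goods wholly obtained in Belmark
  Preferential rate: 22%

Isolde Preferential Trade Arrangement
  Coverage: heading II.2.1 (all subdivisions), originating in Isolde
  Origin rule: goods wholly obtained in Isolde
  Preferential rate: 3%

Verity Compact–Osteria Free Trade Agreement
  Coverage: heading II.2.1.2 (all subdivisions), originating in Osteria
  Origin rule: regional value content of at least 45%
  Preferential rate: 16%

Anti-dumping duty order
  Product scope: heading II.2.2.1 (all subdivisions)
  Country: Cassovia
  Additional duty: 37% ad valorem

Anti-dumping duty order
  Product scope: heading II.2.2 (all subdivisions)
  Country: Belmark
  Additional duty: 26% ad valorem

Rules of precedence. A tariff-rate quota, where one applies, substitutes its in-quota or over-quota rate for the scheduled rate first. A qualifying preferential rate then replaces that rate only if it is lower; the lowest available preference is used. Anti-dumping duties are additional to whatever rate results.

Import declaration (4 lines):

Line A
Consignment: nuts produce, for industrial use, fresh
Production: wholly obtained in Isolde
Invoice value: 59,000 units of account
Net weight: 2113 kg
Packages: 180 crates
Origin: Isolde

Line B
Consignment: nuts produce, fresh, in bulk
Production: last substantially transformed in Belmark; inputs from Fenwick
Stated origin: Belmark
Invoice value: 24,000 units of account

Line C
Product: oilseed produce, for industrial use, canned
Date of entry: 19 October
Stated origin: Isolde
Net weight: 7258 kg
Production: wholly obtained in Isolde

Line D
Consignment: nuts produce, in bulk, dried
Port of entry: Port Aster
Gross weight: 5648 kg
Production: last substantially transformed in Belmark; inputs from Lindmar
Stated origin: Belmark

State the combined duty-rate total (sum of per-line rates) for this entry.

Line A: nuts → II.2; fresh → II.2.1; for industrial use → II.2.1.2. Scheduled 29%. Isolde agreement on II.2.1: wholly obtained → 3% available; preferential 3%. → 3%.
Line B: nuts → II.2; fresh → II.2.1; in bulk → II.2.1.3. Scheduled 11%. Belmark agreement on II.2.3.3: II.2.1.3 not covered. → 11%.
Line C: oilseed → II.1; canned → II.1.3; for industrial use → II.1.3.1. Scheduled 17%. quota on II.1.3.1 open → in-quota 4%; Isolde agreement on II.2.1: II.1.3.1 not covered. → 4%.
Line D: nuts → II.2; dried → II.2.2; in bulk → II.2.2.2. Scheduled 30%. Belmark agreement on II.2.3.3: II.2.2.2 not covered; anti-dumping (Belmark, II.2.2): +26%; total 30% + 26% = 56%. → 56%.
Sum: 3% + 11% + 4% + 56% = 74%.

74%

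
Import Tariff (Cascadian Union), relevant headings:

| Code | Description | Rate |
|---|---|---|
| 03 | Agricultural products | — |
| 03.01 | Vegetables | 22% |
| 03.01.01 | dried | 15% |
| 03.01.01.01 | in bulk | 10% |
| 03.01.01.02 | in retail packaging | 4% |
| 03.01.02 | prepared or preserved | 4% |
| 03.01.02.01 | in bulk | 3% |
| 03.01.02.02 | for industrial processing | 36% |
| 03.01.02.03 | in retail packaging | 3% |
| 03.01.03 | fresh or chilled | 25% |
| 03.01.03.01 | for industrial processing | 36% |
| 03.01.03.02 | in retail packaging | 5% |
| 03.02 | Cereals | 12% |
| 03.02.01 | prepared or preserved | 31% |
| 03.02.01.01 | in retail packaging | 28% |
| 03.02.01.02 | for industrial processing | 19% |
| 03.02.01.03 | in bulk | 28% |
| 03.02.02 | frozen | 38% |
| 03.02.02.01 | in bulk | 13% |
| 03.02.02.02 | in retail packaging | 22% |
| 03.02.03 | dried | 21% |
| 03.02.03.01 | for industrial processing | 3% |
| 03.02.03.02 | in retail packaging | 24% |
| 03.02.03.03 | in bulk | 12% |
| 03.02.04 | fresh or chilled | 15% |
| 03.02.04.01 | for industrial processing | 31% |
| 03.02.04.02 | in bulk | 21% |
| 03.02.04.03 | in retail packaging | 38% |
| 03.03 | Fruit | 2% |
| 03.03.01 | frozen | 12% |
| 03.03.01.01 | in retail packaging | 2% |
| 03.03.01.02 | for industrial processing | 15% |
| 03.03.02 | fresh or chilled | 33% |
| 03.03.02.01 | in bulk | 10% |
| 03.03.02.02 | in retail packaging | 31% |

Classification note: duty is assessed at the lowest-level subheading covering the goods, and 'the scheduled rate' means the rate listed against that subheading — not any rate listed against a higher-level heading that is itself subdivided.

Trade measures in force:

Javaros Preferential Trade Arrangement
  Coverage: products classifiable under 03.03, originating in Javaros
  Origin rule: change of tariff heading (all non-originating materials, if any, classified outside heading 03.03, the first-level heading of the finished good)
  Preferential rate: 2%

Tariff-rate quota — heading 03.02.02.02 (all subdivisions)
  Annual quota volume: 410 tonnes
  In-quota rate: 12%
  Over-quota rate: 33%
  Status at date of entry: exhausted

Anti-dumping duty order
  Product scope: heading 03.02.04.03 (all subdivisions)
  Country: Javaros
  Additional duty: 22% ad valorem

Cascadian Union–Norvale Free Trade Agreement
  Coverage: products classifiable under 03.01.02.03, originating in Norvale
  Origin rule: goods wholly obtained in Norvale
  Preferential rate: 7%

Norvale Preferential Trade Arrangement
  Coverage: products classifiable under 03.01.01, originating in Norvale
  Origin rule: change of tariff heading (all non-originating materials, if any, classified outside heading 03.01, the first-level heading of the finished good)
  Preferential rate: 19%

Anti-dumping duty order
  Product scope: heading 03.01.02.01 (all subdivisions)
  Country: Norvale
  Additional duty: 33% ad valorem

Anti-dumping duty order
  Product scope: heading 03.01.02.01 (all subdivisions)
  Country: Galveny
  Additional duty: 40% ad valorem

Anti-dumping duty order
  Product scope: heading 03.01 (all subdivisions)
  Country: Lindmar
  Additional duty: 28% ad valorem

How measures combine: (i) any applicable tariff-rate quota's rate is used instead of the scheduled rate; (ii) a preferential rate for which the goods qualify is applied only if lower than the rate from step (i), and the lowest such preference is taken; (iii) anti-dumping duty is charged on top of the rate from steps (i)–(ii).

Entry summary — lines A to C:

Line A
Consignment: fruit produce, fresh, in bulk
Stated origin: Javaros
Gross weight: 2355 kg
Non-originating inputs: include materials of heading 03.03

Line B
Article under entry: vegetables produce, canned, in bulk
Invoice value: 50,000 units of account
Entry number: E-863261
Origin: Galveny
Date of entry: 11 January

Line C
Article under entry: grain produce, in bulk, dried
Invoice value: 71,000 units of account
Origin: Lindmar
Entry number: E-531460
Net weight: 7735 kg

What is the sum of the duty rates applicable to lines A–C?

65%

Line A: fruit → 03.03; fresh → 03.03.02; in bulk → 03.03.02.01. Scheduled 10%. Javaros agreement on 03.03: CTH not met. → 10%.
Line B: vegetables → 03.01; canned → 03.01.02; in bulk → 03.01.02.01. Scheduled 3%. anti-dumping (Galveny, 03.01.02.01): +40%; total 3% + 40% = 43%. → 43%.
Line C: grain → 03.02; dried → 03.02.03; in bulk → 03.02.03.03. Scheduled 12%. No special measure applies. → 12%.
Sum: 10% + 43% + 12% = 65%.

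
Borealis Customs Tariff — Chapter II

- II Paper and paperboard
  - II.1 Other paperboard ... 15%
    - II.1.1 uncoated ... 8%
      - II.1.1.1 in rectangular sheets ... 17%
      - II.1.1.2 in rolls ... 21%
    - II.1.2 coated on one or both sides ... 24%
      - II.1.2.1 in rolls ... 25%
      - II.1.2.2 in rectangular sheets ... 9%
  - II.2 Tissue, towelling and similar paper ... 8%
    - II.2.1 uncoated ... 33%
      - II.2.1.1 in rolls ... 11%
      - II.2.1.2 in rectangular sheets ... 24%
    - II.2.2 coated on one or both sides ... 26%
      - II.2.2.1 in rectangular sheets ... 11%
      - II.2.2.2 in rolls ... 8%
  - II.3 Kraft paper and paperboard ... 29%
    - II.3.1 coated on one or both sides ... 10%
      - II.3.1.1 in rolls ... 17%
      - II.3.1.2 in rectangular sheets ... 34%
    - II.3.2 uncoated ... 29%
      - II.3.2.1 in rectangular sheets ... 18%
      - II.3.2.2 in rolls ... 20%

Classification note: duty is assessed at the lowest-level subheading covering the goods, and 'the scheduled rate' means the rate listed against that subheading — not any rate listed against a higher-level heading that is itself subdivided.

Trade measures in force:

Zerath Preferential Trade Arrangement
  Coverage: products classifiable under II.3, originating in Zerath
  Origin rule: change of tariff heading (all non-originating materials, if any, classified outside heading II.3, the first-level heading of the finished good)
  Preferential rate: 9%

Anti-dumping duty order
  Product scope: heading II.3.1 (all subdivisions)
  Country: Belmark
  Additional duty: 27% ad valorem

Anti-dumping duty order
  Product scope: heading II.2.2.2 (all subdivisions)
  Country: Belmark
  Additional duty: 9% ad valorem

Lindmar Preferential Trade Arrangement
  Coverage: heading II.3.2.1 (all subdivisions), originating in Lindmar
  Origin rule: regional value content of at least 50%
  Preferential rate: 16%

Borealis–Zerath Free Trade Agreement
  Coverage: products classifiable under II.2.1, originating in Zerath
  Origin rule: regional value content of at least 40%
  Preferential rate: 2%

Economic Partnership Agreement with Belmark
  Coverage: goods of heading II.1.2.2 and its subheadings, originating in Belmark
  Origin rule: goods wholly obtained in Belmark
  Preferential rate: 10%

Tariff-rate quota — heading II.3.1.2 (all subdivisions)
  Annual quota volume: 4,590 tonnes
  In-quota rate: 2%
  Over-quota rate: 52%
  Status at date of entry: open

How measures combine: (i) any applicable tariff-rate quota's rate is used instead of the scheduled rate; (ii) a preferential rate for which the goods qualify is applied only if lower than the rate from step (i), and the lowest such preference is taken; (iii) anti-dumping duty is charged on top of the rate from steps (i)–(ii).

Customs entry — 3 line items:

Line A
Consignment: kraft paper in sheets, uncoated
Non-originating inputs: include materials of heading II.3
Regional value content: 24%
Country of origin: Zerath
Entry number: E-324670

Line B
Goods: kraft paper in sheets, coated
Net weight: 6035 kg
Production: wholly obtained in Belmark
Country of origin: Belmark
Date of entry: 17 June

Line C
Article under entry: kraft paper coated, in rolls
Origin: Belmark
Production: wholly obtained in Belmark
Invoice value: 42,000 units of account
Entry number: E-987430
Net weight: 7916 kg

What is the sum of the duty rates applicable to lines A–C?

Line A: kraft paper → II.3; uncoated → II.3.2; in sheets → II.3.2.1. Scheduled 18%. Zerath agreement on II.3: CTH not met; Zerath agreement on II.2.1: II.3.2.1 not covered. → 18%.
Line B: kraft paper → II.3; coated → II.3.1; in sheets → II.3.1.2. Scheduled 34%. quota on II.3.1.2 open → in-quota 2%; Belmark agreement on II.1.2.2: II.3.1.2 not covered; anti-dumping (Belmark, II.3.1): +27%; total 2% + 27% = 29%. → 29%.
Line C: kraft paper → II.3; coated → II.3.1; in rolls → II.3.1.1. Scheduled 17%. Belmark agreement on II.1.2.2: II.3.1.1 not covered; anti-dumping (Belmark, II.3.1): +27%; total 17% + 27% = 44%. → 44%.
Sum: 18% + 29% + 44% = 91%.

91%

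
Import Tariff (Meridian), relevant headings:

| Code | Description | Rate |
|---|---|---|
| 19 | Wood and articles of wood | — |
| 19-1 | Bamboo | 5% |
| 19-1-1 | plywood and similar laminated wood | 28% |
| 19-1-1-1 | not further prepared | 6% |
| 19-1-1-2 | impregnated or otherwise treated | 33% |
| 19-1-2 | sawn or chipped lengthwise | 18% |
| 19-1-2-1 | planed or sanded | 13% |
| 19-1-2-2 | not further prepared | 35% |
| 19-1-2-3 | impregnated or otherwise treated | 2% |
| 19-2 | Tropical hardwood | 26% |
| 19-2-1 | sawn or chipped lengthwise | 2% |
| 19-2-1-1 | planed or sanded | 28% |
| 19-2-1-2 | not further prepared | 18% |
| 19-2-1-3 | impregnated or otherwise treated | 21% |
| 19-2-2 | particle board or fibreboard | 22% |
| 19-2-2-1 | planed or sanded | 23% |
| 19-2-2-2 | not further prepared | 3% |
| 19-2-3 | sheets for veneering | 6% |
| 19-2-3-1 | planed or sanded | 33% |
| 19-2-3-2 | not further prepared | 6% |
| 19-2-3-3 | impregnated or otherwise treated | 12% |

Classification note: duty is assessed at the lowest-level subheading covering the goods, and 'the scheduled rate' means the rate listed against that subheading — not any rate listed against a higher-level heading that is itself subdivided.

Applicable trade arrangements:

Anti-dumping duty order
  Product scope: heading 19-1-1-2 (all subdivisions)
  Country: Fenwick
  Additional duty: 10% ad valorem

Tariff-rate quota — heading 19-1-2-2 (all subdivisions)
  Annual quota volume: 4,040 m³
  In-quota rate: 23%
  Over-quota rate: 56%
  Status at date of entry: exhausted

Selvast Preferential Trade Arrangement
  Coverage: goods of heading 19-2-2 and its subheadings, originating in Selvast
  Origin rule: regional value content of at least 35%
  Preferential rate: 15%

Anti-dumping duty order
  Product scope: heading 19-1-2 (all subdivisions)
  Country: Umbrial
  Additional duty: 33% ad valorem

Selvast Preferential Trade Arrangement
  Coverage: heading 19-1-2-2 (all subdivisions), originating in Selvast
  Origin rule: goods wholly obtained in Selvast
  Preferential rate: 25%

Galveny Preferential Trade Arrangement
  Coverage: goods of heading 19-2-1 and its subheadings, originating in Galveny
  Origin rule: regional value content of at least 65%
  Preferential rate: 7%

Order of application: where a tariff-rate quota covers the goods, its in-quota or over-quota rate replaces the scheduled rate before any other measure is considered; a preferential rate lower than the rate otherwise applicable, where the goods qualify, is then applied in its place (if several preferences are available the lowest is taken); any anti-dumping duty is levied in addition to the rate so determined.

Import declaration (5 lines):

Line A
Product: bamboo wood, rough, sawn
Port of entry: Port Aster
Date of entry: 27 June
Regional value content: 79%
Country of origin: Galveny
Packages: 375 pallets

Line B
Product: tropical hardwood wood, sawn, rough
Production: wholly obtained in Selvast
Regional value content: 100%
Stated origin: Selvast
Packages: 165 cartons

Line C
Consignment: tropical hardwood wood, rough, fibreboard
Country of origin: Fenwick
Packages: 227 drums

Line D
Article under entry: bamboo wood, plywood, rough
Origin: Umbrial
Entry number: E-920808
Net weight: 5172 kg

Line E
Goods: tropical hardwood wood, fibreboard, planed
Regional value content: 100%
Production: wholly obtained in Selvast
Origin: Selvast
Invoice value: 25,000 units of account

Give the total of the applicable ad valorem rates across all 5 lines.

98%

Line A: bamboo → 19-1; sawn → 19-1-2; rough → 19-1-2-2. Scheduled 35%. quota on 19-1-2-2 exhausted → over-quota 56%; Galveny agreement on 19-2-1: 19-1-2-2 not covered. → 56%.
Line B: tropical hardwood → 19-2; sawn → 19-2-1; rough → 19-2-1-2. Scheduled 18%. Selvast agreement on 19-2-2: 19-2-1-2 not covered; Selvast agreement on 19-1-2-2: 19-2-1-2 not covered. → 18%.
Line C: tropical hardwood → 19-2; fibreboard → 19-2-2; rough → 19-2-2-2. Scheduled 3%. No special measure applies. → 3%.
Line D: bamboo → 19-1; plywood → 19-1-1; rough → 19-1-1-1. Scheduled 6%. No special measure applies. → 6%.
Line E: tropical hardwood → 19-2; fibreboard → 19-2-2; planed → 19-2-2-1. Scheduled 23%. Selvast agreement on 19-2-2: RVC ≥ 35% → 15% available; Selvast agreement on 19-1-2-2: 19-2-2-1 not covered; preferential 15%. → 15%.
Sum: 56% + 18% + 3% + 6% + 15% = 98%.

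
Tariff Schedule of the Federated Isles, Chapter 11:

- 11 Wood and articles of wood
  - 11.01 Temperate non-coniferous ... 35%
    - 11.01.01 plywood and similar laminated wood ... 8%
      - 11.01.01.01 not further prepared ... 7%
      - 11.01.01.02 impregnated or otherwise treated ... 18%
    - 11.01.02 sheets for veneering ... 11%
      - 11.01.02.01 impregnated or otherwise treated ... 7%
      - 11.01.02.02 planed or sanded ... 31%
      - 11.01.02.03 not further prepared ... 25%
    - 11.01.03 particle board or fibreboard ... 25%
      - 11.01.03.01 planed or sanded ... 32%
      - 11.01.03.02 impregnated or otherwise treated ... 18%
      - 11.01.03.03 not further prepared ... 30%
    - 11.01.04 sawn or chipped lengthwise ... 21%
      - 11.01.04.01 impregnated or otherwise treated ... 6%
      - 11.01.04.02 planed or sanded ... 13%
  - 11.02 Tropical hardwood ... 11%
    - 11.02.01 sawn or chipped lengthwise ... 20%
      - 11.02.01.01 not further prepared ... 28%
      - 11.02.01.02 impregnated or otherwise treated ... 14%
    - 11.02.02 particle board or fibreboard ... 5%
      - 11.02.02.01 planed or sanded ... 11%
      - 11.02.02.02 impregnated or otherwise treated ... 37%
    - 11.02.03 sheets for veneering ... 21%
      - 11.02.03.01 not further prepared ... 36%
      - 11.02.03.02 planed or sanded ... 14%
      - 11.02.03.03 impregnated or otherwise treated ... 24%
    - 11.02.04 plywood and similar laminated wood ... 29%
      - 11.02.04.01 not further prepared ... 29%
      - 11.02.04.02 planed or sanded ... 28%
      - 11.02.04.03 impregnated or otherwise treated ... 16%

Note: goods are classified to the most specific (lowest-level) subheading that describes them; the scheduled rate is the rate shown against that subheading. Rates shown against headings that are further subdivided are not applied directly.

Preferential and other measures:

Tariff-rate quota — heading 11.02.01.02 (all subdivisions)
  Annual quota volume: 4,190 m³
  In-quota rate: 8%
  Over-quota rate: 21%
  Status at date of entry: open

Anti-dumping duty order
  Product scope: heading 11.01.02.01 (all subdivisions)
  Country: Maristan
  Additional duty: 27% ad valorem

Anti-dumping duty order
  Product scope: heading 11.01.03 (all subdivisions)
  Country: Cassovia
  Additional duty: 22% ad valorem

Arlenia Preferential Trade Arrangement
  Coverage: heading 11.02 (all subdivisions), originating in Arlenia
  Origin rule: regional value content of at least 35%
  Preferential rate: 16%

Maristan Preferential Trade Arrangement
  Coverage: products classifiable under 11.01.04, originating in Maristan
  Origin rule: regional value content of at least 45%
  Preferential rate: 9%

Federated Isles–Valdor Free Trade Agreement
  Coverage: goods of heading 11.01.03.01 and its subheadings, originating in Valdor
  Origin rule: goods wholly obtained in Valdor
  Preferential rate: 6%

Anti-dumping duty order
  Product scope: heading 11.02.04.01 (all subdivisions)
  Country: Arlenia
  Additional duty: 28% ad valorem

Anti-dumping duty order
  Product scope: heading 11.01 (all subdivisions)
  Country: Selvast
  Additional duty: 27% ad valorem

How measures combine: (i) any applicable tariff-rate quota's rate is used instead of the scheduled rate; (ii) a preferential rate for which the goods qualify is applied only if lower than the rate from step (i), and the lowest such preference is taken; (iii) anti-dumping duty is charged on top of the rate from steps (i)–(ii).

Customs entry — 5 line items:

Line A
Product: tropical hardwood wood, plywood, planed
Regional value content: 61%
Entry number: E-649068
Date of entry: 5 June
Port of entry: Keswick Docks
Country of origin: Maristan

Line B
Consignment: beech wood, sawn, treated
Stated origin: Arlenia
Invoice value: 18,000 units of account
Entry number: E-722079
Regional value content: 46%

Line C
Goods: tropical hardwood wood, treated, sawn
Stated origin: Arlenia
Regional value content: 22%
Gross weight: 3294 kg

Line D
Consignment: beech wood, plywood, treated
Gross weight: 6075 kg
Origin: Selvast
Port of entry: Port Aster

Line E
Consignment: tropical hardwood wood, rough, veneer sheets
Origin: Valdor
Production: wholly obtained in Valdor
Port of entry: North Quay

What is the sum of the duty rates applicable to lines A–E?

Line A: tropical hardwood → 11.02; plywood → 11.02.04; planed → 11.02.04.02. Scheduled 28%. Maristan agreement on 11.01.04: 11.02.04.02 not covered. → 28%.
Line B: beech → 11.01; sawn → 11.01.04; treated → 11.01.04.01. Scheduled 6%. Arlenia agreement on 11.02: 11.01.04.01 not covered. → 6%.
Line C: tropical hardwood → 11.02; sawn → 11.02.01; treated → 11.02.01.02. Scheduled 14%. quota on 11.02.01.02 open → in-quota 8%; Arlenia agreement on 11.02: RVC < 35%. → 8%.
Line D: beech → 11.01; plywood → 11.01.01; treated → 11.01.01.02. Scheduled 18%. anti-dumping (Selvast, 11.01): +27%; total 18% + 27% = 45%. → 45%.
Line E: tropical hardwood → 11.02; veneer sheets → 11.02.03; rough → 11.02.03.01. Scheduled 36%. Valdor agreement on 11.01.03.01: 11.02.03.01 not covered. → 36%.
Sum: 28% + 6% + 8% + 45% + 36% = 123%.

123%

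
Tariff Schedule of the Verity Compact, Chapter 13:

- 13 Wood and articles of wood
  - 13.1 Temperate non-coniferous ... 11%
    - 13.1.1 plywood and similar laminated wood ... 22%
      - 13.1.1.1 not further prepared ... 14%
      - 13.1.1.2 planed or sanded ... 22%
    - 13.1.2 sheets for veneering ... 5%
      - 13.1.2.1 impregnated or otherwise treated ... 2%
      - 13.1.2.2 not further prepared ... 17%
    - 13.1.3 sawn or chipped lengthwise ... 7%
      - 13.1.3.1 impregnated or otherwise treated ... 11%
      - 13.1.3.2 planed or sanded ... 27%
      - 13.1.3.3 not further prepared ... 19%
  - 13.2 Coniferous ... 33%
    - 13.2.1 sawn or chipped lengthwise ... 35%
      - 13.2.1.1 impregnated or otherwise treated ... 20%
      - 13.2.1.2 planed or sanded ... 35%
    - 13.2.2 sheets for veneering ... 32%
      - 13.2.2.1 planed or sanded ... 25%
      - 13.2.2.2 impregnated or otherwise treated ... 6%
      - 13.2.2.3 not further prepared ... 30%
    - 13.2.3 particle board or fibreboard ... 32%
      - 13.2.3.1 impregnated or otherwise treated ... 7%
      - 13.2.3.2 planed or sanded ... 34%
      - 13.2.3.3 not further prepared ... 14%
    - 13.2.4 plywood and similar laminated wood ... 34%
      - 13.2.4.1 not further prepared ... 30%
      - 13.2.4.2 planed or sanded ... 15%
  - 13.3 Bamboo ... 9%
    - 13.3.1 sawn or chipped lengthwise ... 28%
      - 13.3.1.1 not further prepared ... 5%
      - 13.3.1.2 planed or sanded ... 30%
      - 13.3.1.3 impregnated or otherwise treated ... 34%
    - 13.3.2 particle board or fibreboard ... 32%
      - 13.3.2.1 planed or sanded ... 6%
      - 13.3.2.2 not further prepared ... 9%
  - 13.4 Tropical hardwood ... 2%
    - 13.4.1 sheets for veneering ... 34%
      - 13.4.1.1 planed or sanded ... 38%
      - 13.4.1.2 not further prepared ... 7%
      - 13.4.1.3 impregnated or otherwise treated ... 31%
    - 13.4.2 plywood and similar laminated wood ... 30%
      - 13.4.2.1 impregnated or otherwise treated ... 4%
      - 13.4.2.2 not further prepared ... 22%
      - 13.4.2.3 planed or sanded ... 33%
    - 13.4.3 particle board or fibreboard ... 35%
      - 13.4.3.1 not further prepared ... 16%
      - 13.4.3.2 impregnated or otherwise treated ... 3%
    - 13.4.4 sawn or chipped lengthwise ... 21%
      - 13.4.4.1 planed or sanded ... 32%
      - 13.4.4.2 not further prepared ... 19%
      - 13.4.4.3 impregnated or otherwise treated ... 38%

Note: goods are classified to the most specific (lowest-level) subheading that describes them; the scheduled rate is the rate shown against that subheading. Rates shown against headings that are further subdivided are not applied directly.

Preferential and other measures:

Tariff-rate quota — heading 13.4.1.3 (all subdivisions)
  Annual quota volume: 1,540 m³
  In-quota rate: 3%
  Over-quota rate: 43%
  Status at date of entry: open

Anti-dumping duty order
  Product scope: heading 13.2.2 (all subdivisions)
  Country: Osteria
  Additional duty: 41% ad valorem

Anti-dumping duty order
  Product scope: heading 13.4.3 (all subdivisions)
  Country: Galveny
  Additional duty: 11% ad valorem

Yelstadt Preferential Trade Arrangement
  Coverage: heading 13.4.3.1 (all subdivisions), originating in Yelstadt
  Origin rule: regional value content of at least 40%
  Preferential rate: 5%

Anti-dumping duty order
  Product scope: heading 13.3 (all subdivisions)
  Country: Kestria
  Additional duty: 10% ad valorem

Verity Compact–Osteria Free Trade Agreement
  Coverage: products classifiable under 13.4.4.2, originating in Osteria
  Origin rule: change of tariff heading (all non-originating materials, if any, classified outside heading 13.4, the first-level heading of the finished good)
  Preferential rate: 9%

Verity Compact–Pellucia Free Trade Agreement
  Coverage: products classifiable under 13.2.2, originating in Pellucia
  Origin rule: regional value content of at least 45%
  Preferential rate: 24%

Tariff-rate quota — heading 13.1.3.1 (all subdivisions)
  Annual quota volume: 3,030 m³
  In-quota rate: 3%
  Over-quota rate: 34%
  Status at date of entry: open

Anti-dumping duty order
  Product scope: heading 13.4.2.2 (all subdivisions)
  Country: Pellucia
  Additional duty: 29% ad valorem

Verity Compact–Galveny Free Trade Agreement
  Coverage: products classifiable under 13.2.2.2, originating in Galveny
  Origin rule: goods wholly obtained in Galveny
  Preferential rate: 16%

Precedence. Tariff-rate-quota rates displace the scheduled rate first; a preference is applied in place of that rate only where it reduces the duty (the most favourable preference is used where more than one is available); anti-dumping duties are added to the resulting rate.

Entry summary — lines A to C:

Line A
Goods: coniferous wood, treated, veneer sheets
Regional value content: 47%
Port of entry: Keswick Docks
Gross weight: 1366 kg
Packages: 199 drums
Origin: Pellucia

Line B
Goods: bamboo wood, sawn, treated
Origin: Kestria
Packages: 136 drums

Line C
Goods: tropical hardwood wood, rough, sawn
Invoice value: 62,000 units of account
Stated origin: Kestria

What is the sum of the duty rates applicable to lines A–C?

69%

Line A: coniferous → 13.2; veneer sheets → 13.2.2; treated → 13.2.2.2. Scheduled 6%. Pellucia agreement on 13.2.2: RVC ≥ 45% → 24% available; preference 24% not lower than 6% → no reduction. → 6%.
Line B: bamboo → 13.3; sawn → 13.3.1; treated → 13.3.1.3. Scheduled 34%. anti-dumping (Kestria, 13.3): +10%; total 34% + 10% = 44%. → 44%.
Line C: tropical hardwood → 13.4; sawn → 13.4.4; rough → 13.4.4.2. Scheduled 19%. No special measure applies. → 19%.
Sum: 6% + 44% + 19% = 69%.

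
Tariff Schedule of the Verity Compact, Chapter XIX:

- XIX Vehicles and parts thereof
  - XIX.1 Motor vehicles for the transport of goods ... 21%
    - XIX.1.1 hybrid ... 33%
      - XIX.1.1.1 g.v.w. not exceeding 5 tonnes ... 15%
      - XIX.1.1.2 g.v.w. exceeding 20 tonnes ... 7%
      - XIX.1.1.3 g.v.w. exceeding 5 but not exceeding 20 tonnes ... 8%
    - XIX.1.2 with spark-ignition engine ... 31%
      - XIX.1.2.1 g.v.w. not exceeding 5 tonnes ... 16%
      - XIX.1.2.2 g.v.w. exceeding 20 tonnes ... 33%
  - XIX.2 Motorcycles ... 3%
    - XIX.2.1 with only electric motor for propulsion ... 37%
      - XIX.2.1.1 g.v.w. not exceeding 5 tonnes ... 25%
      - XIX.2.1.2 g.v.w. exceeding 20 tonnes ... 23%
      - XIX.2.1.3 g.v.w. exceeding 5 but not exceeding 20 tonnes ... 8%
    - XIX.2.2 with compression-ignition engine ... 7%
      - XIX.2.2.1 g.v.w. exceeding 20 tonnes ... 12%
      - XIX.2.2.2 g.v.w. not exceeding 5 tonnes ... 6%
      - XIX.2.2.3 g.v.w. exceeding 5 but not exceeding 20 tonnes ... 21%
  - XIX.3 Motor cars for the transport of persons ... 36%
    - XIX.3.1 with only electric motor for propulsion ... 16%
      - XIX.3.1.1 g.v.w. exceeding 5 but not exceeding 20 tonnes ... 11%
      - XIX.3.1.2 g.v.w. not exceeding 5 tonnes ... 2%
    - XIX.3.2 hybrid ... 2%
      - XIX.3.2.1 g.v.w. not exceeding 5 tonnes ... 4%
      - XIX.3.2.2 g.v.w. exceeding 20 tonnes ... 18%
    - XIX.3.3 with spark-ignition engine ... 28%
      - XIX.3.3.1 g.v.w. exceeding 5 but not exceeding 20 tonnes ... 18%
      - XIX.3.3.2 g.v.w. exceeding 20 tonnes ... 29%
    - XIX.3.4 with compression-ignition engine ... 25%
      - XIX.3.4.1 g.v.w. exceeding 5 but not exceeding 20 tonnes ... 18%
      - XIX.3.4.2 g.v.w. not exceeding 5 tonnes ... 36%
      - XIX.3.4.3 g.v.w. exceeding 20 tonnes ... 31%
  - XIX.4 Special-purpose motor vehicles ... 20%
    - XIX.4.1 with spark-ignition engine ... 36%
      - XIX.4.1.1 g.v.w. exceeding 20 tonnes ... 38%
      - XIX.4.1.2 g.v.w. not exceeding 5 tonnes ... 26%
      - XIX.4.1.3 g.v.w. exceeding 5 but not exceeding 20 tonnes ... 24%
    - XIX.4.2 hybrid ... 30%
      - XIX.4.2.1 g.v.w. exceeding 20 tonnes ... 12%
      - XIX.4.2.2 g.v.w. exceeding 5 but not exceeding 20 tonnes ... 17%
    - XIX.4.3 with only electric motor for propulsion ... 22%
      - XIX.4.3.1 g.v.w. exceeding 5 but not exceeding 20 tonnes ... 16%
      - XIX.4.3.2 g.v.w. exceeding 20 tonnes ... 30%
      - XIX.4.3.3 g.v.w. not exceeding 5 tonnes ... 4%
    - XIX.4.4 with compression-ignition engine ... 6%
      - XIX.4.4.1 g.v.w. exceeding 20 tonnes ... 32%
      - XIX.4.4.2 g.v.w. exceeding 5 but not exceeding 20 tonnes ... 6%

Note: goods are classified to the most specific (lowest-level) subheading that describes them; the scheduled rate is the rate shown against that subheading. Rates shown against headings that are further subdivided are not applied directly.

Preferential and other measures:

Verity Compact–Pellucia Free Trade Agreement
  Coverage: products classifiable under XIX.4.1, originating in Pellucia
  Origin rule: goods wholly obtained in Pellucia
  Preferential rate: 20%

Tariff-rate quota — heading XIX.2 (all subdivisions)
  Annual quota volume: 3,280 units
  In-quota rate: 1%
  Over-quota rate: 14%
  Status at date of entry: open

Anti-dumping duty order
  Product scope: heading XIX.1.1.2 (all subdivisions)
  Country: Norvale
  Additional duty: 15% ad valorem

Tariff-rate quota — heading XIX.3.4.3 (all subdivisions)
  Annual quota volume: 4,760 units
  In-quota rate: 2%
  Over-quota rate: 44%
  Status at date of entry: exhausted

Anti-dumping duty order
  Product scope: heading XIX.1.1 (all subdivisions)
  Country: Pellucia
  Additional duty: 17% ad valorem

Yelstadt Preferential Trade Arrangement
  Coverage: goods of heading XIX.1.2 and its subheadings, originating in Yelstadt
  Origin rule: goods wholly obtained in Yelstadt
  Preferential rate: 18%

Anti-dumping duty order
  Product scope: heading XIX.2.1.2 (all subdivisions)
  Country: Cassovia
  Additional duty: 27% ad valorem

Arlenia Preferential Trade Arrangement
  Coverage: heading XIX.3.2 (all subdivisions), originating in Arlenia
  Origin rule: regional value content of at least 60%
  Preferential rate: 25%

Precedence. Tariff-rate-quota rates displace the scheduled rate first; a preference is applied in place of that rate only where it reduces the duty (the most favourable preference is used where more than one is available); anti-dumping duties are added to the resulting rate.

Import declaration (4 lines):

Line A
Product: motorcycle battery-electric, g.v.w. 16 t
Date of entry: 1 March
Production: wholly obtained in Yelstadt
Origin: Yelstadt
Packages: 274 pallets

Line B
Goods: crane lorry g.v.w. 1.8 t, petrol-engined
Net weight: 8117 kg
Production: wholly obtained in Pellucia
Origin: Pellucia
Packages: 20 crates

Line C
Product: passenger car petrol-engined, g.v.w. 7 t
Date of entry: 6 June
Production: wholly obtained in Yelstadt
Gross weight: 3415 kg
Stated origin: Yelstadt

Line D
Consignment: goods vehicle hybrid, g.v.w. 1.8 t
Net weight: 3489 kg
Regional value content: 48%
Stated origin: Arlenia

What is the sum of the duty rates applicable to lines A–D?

54%

Line A: motorcycle → XIX.2; battery-electric → XIX.2.1; g.v.w. 16 t → XIX.2.1.3. Scheduled 8%. quota on XIX.2 open → in-quota 1%; Yelstadt agreement on XIX.1.2: XIX.2.1.3 not covered. → 1%.
Line B: crane lorry → XIX.4; petrol-engined → XIX.4.1; g.v.w. 1.8 t → XIX.4.1.2. Scheduled 26%. Pellucia agreement on XIX.4.1: wholly obtained → 20% available; preferential 20%. → 20%.
Line C: passenger car → XIX.3; petrol-engined → XIX.3.3; g.v.w. 7 t → XIX.3.3.1. Scheduled 18%. Yelstadt agreement on XIX.1.2: XIX.3.3.1 not covered. → 18%.
Line D: goods vehicle → XIX.1; hybrid → XIX.1.1; g.v.w. 1.8 t → XIX.1.1.1. Scheduled 15%. Arlenia agreement on XIX.3.2: XIX.1.1.1 not covered. → 15%.
Sum: 1% + 20% + 18% + 15% = 54%.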